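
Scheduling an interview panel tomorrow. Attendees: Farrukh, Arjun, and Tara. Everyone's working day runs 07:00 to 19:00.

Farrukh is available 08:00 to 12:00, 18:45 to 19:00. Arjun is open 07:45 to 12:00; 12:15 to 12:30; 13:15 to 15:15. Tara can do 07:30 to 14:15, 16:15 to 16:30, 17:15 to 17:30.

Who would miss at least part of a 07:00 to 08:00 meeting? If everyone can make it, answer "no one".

Farrukh: not fully free for 07:00-08:00. Arjun: not fully free for 07:00-08:00. Tara: not fully free for 07:00-08:00.

Arjun, Farrukh, Tara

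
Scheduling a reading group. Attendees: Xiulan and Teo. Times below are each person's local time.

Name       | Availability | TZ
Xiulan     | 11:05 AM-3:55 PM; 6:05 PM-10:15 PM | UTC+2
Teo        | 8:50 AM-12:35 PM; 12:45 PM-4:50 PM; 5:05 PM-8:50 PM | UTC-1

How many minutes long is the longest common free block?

225

Xiulan in UTC: 09:05-13:55, 16:05-20:15 (subtract 2h to convert from UTC+2).
Teo in UTC: 09:50-13:35, 13:45-17:50, 18:05-21:50 (add 1h to convert from UTC-1).
Xiulan ∩ Teo: 09:50-13:35, 13:45-13:55, 16:05-17:50, 18:05-20:15.
The longest is 09:50-13:35 at 225 minutes.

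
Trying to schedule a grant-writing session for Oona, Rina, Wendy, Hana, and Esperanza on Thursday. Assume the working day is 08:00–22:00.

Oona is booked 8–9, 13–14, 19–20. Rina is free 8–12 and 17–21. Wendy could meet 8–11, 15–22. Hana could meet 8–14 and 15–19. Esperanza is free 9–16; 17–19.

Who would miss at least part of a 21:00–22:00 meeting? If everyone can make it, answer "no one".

Esperanza, Hana, Rina

Oona free: 09:00-13:00, 14:00-19:00, 20:00-22:00 (invert busy blocks within the working day).
Rina free: 08:00-12:00, 17:00-21:00.
Wendy free: 08:00-11:00, 15:00-22:00.
Hana free: 08:00-14:00, 15:00-19:00.
Esperanza free: 09:00-16:00, 17:00-19:00.
Oona: free for 21:00-22:00. Rina: not fully free for 21:00-22:00. Wendy: free for 21:00-22:00. Hana: not fully free for 21:00-22:00. Esperanza: not fully free for 21:00-22:00.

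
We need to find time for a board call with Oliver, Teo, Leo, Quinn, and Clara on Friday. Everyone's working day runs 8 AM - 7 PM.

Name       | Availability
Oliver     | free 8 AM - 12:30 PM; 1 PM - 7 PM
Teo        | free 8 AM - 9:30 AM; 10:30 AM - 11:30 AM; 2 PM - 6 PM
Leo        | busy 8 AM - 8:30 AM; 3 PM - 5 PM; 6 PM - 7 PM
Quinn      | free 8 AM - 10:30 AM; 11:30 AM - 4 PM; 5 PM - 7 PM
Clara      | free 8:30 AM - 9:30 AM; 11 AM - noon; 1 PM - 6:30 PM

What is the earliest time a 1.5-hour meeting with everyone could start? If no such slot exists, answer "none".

none

Oliver free: 08:00-12:30, 13:00-19:00.
Teo free: 08:00-09:30, 10:30-11:30, 14:00-18:00.
Leo free: 08:30-15:00, 17:00-18:00 (invert busy blocks within the working day).
Quinn free: 08:00-10:30, 11:30-16:00, 17:00-19:00.
Clara free: 08:30-09:30, 11:00-12:00, 13:00-18:30.
Oliver ∩ Teo: 08:00-09:30, 10:30-11:30, 14:00-18:00.
Oliver ∩ Teo ∩ Leo: 08:30-09:30, 10:30-11:30, 14:00-15:00, 17:00-18:00.
Oliver ∩ Teo ∩ Leo ∩ Quinn: 08:30-09:30, 14:00-15:00, 17:00-18:00.
Oliver ∩ Teo ∩ Leo ∩ Quinn ∩ Clara: 08:30-09:30, 14:00-15:00, 17:00-18:00.
So the common availability across everyone is 08:30-09:30, 14:00-15:00, 17:00-18:00.
No common window is at least 90 minutes long.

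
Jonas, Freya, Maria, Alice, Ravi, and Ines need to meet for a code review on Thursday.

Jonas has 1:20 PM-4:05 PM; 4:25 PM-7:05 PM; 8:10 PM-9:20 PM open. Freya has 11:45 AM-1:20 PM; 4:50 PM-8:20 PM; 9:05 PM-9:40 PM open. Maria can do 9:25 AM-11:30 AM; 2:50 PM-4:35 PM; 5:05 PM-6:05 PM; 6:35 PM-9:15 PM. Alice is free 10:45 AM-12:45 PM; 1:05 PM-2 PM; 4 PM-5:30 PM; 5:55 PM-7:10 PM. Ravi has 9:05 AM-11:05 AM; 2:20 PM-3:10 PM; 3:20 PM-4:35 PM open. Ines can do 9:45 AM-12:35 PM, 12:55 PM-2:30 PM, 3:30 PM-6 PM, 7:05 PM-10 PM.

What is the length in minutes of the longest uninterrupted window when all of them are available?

0

Jonas ∩ Freya: 16:50-19:05, 20:10-20:20, 21:05-21:20.
Jonas ∩ Freya ∩ Maria: 17:05-18:05, 18:35-19:05, 20:10-20:20, 21:05-21:15.
Jonas ∩ Freya ∩ Maria ∩ Alice: 17:05-17:30, 17:55-18:05, 18:35-19:05.
Jonas ∩ Freya ∩ Maria ∩ Alice ∩ Ravi: ∅.
Jonas ∩ Freya ∩ Maria ∩ Alice ∩ Ravi ∩ Ines: ∅.
There is no time when everyone is free.
No common window exists, so the longest block is 0 minutes.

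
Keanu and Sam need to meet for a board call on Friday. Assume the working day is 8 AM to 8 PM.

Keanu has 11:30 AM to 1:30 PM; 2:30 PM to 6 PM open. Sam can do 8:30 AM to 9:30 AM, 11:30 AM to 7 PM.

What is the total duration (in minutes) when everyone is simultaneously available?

Keanu ∩ Sam: 11:30-13:30, 14:30-18:00.
Those are the intersection windows.
Summing the common windows: 120 + 210 = 330 minutes.

330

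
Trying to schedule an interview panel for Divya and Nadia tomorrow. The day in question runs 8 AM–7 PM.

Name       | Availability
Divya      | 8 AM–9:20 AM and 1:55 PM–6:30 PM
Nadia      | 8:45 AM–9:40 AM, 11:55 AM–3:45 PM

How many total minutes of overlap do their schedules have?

145

Divya ∩ Nadia: 08:45-09:20, 13:55-15:45.
Those are the intersection windows.
Summing the common windows: 35 + 110 = 145 minutes.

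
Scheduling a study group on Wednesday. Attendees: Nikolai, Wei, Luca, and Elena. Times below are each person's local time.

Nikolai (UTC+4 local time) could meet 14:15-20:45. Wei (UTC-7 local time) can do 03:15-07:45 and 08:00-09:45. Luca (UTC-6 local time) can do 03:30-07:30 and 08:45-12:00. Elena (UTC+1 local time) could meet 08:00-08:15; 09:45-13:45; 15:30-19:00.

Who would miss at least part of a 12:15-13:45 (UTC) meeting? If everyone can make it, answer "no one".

Nikolai in UTC: 10:15-16:45 (subtract 4h to convert from UTC+4).
Wei in UTC: 10:15-14:45, 15:00-16:45 (add 7h to convert from UTC-7).
Luca in UTC: 09:30-13:30, 14:45-18:00 (add 6h to convert from UTC-6).
Elena in UTC: 07:00-07:15, 08:45-12:45, 14:30-18:00 (subtract 1h to convert from UTC+1).
Nikolai: free for 12:15-13:45. Wei: free for 12:15-13:45. Luca: not fully free for 12:15-13:45. Elena: not fully free for 12:15-13:45.

Elena, Luca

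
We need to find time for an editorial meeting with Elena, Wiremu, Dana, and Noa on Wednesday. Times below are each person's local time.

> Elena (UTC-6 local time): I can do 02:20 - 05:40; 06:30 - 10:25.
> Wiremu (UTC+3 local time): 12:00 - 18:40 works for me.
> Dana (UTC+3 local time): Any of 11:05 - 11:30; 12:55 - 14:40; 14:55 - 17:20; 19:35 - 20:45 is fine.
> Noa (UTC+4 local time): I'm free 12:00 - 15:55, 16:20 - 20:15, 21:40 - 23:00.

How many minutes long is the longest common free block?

110

Elena in UTC: 08:20-11:40, 12:30-16:25 (add 6h to convert from UTC-6).
Wiremu in UTC: 09:00-15:40 (subtract 3h to convert from UTC+3).
Dana in UTC: 08:05-08:30, 09:55-11:40, 11:55-14:20, 16:35-17:45 (subtract 3h to convert from UTC+3).
Noa in UTC: 08:00-11:55, 12:20-16:15, 17:40-19:00 (subtract 4h to convert from UTC+4).
Elena ∩ Wiremu: 09:00-11:40, 12:30-15:40.
Elena ∩ Wiremu ∩ Dana: 09:55-11:40, 12:30-14:20.
Elena ∩ Wiremu ∩ Dana ∩ Noa: 09:55-11:40, 12:30-14:20.
The longest is 12:30-14:20 at 110 minutes.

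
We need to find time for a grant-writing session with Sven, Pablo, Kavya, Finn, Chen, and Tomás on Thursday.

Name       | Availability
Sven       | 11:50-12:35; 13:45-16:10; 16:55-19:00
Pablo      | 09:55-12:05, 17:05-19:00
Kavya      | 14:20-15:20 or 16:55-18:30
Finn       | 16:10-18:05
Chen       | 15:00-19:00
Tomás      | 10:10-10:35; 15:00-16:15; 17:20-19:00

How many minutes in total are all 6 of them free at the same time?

45

Sven ∩ Pablo: 11:50-12:05, 17:05-19:00.
Sven ∩ Pablo ∩ Kavya: 17:05-18:30.
Sven ∩ Pablo ∩ Kavya ∩ Finn: 17:05-18:05.
Sven ∩ Pablo ∩ Kavya ∩ Finn ∩ Chen: 17:05-18:05.
Sven ∩ Pablo ∩ Kavya ∩ Finn ∩ Chen ∩ Tomás: 17:20-18:05.
So the common availability across everyone is 17:20-18:05.
That's a single block of 45 minutes.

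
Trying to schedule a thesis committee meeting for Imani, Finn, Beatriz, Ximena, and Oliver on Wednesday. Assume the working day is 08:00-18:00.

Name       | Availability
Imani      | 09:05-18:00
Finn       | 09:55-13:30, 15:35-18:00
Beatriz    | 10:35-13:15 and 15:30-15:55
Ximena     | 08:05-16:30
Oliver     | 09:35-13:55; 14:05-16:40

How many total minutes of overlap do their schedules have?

180

Imani ∩ Finn: 09:55-13:30, 15:35-18:00.
Imani ∩ Finn ∩ Beatriz: 10:35-13:15, 15:35-15:55.
Imani ∩ Finn ∩ Beatriz ∩ Ximena: 10:35-13:15, 15:35-15:55.
Imani ∩ Finn ∩ Beatriz ∩ Ximena ∩ Oliver: 10:35-13:15, 15:35-15:55.
Summing the common windows: 160 + 20 = 180 minutes.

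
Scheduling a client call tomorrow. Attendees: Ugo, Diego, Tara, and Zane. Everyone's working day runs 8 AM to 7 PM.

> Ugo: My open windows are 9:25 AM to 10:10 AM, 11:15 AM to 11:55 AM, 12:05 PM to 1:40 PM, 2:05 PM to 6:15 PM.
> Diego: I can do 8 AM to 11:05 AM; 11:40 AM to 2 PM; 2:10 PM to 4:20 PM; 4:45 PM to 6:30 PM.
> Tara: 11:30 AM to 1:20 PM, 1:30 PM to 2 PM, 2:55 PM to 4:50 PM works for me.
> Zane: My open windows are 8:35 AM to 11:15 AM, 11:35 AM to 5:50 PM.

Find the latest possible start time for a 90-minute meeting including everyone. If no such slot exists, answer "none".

none

Ugo ∩ Diego: 09:25-10:10, 11:40-11:55, 12:05-13:40, 14:10-16:20, 16:45-18:15.
Ugo ∩ Diego ∩ Tara: 11:40-11:55, 12:05-13:20, 13:30-13:40, 14:55-16:20, 16:45-16:50.
Ugo ∩ Diego ∩ Tara ∩ Zane: 11:40-11:55, 12:05-13:20, 13:30-13:40, 14:55-16:20, 16:45-16:50.
No common window is at least 90 minutes long.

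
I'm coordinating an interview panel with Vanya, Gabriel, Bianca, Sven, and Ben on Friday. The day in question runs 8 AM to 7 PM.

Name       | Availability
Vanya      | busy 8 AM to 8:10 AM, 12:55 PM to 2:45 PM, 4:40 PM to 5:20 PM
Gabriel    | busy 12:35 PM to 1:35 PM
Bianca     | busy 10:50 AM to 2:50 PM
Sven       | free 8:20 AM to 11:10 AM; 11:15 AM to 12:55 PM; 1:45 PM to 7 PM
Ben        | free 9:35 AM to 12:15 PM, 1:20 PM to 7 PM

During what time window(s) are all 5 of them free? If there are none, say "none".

09:35-10:50, 14:50-16:40, 17:20-19:00

Vanya free: 08:10-12:55, 14:45-16:40, 17:20-19:00 (invert busy blocks within the working day).
Gabriel free: 08:00-12:35, 13:35-19:00 (invert busy blocks within the working day).
Bianca free: 08:00-10:50, 14:50-19:00 (invert busy blocks within the working day).
Sven free: 08:20-11:10, 11:15-12:55, 13:45-19:00.
Ben free: 09:35-12:15, 13:20-19:00.
Vanya ∩ Gabriel: 08:10-12:35, 14:45-16:40, 17:20-19:00.
Vanya ∩ Gabriel ∩ Bianca: 08:10-10:50, 14:50-16:40, 17:20-19:00.
Vanya ∩ Gabriel ∩ Bianca ∩ Sven: 08:20-10:50, 14:50-16:40, 17:20-19:00.
Vanya ∩ Gabriel ∩ Bianca ∩ Sven ∩ Ben: 09:35-10:50, 14:50-16:40, 17:20-19:00.
So the common availability across everyone is 09:35-10:50, 14:50-16:40, 17:20-19:00.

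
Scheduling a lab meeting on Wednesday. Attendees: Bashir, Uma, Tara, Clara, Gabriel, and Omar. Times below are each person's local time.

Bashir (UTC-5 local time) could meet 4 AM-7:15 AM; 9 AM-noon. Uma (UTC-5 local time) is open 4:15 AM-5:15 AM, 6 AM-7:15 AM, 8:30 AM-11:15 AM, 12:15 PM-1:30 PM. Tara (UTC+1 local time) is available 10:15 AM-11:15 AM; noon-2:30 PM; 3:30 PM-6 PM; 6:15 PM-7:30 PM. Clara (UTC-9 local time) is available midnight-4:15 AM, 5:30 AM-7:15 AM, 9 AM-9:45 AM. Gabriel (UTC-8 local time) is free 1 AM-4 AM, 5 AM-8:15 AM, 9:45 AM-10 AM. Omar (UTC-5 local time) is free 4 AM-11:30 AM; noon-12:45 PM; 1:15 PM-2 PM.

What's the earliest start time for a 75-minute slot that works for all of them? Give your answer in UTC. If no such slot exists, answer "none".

14:30

Bashir in UTC: 09:00-12:15, 14:00-17:00 (add 5h to convert from UTC-5).
Uma in UTC: 09:15-10:15, 11:00-12:15, 13:30-16:15, 17:15-18:30 (add 5h to convert from UTC-5).
Tara in UTC: 09:15-10:15, 11:00-13:30, 14:30-17:00, 17:15-18:30 (subtract 1h to convert from UTC+1).
Clara in UTC: 09:00-13:15, 14:30-16:15, 18:00-18:45 (add 9h to convert from UTC-9).
Gabriel in UTC: 09:00-12:00, 13:00-16:15, 17:45-18:00 (add 8h to convert from UTC-8).
Omar in UTC: 09:00-16:30, 17:00-17:45, 18:15-19:00 (add 5h to convert from UTC-5).
Bashir ∩ Uma: 09:15-10:15, 11:00-12:15, 14:00-16:15.
Bashir ∩ Uma ∩ Tara: 09:15-10:15, 11:00-12:15, 14:30-16:15.
Bashir ∩ Uma ∩ Tara ∩ Clara: 09:15-10:15, 11:00-12:15, 14:30-16:15.
Bashir ∩ Uma ∩ Tara ∩ Clara ∩ Gabriel: 09:15-10:15, 11:00-12:00, 14:30-16:15.
Bashir ∩ Uma ∩ Tara ∩ Clara ∩ Gabriel ∩ Omar: 09:15-10:15, 11:00-12:00, 14:30-16:15.
So the common availability across everyone is 09:15-10:15, 11:00-12:00, 14:30-16:15.
The first common window of at least 75 minutes is 14:30-16:15, so the earliest start is 14:30.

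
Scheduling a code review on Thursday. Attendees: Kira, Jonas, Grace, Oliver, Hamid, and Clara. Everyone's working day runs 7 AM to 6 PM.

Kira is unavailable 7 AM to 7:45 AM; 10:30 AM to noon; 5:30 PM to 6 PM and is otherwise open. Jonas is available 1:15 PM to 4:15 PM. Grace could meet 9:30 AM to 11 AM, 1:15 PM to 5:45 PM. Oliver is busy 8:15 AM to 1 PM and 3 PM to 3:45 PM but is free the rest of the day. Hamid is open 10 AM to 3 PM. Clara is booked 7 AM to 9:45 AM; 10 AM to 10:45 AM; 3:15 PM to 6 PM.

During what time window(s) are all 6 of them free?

13:15-15:00

Kira free: 07:45-10:30, 12:00-17:30 (invert busy blocks within the working day).
Jonas free: 13:15-16:15.
Grace free: 09:30-11:00, 13:15-17:45.
Oliver free: 07:00-08:15, 13:00-15:00, 15:45-18:00 (invert busy blocks within the working day).
Hamid free: 10:00-15:00.
Clara free: 09:45-10:00, 10:45-15:15 (invert busy blocks within the working day).
Kira ∩ Jonas: 13:15-16:15.
Kira ∩ Jonas ∩ Grace: 13:15-16:15.
Kira ∩ Jonas ∩ Grace ∩ Oliver: 13:15-15:00, 15:45-16:15.
Kira ∩ Jonas ∩ Grace ∩ Oliver ∩ Hamid: 13:15-15:00.
Kira ∩ Jonas ∩ Grace ∩ Oliver ∩ Hamid ∩ Clara: 13:15-15:00.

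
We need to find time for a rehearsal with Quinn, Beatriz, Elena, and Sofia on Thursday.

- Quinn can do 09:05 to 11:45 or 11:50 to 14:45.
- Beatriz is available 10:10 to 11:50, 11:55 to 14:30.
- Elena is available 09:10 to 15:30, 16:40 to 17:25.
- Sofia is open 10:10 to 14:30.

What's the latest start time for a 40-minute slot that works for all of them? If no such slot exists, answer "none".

13:50

Quinn ∩ Beatriz: 10:10-11:45, 11:55-14:30.
Quinn ∩ Beatriz ∩ Elena: 10:10-11:45, 11:55-14:30.
Quinn ∩ Beatriz ∩ Elena ∩ Sofia: 10:10-11:45, 11:55-14:30.
Those are the intersection windows.
The last common window of at least 40 minutes is 11:55-14:30; a 40-minute meeting can start as late as 13:50 and still end by 14:30.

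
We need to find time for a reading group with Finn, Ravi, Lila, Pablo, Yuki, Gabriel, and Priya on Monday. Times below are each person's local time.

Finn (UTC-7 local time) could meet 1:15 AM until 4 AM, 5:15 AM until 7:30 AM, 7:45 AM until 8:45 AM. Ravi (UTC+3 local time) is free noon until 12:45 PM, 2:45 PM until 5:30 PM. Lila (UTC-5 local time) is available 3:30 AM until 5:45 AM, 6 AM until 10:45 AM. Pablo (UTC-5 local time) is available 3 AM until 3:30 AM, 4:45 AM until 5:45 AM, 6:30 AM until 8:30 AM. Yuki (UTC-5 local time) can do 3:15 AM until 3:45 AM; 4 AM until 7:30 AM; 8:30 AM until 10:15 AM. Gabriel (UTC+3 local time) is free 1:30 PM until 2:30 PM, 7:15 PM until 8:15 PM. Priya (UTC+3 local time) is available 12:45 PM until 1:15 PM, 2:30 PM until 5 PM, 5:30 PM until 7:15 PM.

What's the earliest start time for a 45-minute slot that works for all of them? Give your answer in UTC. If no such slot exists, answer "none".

none

Finn in UTC: 08:15-11:00, 12:15-14:30, 14:45-15:45 (add 7h to convert from UTC-7).
Ravi in UTC: 09:00-09:45, 11:45-14:30 (subtract 3h to convert from UTC+3).
Lila in UTC: 08:30-10:45, 11:00-15:45 (add 5h to convert from UTC-5).
Pablo in UTC: 08:00-08:30, 09:45-10:45, 11:30-13:30 (add 5h to convert from UTC-5).
Yuki in UTC: 08:15-08:45, 09:00-12:30, 13:30-15:15 (add 5h to convert from UTC-5).
Gabriel in UTC: 10:30-11:30, 16:15-17:15 (subtract 3h to convert from UTC+3).
Priya in UTC: 09:45-10:15, 11:30-14:00, 14:30-16:15 (subtract 3h to convert from UTC+3).
Finn ∩ Ravi: 09:00-09:45, 12:15-14:30.
Finn ∩ Ravi ∩ Lila: 09:00-09:45, 12:15-14:30.
Finn ∩ Ravi ∩ Lila ∩ Pablo: 12:15-13:30.
Finn ∩ Ravi ∩ Lila ∩ Pablo ∩ Yuki: 12:15-12:30.
Finn ∩ Ravi ∩ Lila ∩ Pablo ∩ Yuki ∩ Gabriel: ∅.
Finn ∩ Ravi ∩ Lila ∩ Pablo ∩ Yuki ∩ Gabriel ∩ Priya: ∅.
There is no time when everyone is free.
No common window is at least 45 minutes long.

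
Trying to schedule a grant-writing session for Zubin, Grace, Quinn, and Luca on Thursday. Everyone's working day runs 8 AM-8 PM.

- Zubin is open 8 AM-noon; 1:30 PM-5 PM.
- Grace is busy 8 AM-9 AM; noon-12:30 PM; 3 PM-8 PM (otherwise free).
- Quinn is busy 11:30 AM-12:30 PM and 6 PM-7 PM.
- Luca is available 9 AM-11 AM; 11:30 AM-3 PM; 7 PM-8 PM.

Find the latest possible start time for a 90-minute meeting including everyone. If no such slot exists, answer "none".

13:30

Zubin free: 08:00-12:00, 13:30-17:00.
Grace free: 09:00-12:00, 12:30-15:00 (invert busy blocks within the working day).
Quinn free: 08:00-11:30, 12:30-18:00, 19:00-20:00 (invert busy blocks within the working day).
Luca free: 09:00-11:00, 11:30-15:00, 19:00-20:00.
Zubin ∩ Grace: 09:00-12:00, 13:30-15:00.
Zubin ∩ Grace ∩ Quinn: 09:00-11:30, 13:30-15:00.
Zubin ∩ Grace ∩ Quinn ∩ Luca: 09:00-11:00, 13:30-15:00.
The last common window of at least 90 minutes is 13:30-15:00; a 90-minute meeting can start as late as 13:30 and still end by 15:00.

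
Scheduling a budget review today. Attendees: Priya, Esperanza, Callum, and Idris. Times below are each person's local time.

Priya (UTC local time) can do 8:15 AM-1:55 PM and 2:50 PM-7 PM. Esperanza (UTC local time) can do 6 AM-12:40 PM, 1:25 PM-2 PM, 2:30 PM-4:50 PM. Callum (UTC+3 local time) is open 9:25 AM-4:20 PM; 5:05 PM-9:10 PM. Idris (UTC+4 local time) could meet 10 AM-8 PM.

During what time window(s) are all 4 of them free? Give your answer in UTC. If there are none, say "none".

08:15-12:40, 14:50-16:00

Priya in UTC: 08:15-13:55, 14:50-19:00.
Esperanza in UTC: 06:00-12:40, 13:25-14:00, 14:30-16:50.
Callum in UTC: 06:25-13:20, 14:05-18:10 (subtract 3h to convert from UTC+3).
Idris in UTC: 06:00-16:00 (subtract 4h to convert from UTC+4).
Priya ∩ Esperanza: 08:15-12:40, 13:25-13:55, 14:50-16:50.
Priya ∩ Esperanza ∩ Callum: 08:15-12:40, 14:50-16:50.
Priya ∩ Esperanza ∩ Callum ∩ Idris: 08:15-12:40, 14:50-16:00.
Those are the intersection windows.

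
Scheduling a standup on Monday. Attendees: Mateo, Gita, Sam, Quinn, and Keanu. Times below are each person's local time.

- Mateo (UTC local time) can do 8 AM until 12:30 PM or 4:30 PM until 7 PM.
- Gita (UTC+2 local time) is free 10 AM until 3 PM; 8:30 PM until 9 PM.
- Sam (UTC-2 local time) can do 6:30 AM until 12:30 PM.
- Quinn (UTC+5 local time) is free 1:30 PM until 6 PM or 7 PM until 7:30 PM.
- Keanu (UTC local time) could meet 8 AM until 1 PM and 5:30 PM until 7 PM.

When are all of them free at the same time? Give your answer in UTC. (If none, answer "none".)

08:30-12:30

Mateo in UTC: 08:00-12:30, 16:30-19:00.
Gita in UTC: 08:00-13:00, 18:30-19:00 (subtract 2h to convert from UTC+2).
Sam in UTC: 08:30-14:30 (add 2h to convert from UTC-2).
Quinn in UTC: 08:30-13:00, 14:00-14:30 (subtract 5h to convert from UTC+5).
Keanu in UTC: 08:00-13:00, 17:30-19:00.
Mateo ∩ Gita: 08:00-12:30, 18:30-19:00.
Mateo ∩ Gita ∩ Sam: 08:30-12:30.
Mateo ∩ Gita ∩ Sam ∩ Quinn: 08:30-12:30.
Mateo ∩ Gita ∩ Sam ∩ Quinn ∩ Keanu: 08:30-12:30.
Those are the intersection windows.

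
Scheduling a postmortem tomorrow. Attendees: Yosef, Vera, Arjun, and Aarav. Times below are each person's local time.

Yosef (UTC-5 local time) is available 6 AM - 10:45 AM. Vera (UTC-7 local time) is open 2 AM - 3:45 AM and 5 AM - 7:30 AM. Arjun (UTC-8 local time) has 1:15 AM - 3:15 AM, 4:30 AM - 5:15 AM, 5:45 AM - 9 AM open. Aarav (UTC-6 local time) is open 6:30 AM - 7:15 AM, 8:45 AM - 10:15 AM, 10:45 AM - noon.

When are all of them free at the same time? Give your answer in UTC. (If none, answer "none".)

Yosef in UTC: 11:00-15:45 (add 5h to convert from UTC-5).
Vera in UTC: 09:00-10:45, 12:00-14:30 (add 7h to convert from UTC-7).
Arjun in UTC: 09:15-11:15, 12:30-13:15, 13:45-17:00 (add 8h to convert from UTC-8).
Aarav in UTC: 12:30-13:15, 14:45-16:15, 16:45-18:00 (add 6h to convert from UTC-6).
Yosef ∩ Vera: 12:00-14:30.
Yosef ∩ Vera ∩ Arjun: 12:30-13:15, 13:45-14:30.
Yosef ∩ Vera ∩ Arjun ∩ Aarav: 12:30-13:15.
So the common availability across everyone is 12:30-13:15.

12:30-13:15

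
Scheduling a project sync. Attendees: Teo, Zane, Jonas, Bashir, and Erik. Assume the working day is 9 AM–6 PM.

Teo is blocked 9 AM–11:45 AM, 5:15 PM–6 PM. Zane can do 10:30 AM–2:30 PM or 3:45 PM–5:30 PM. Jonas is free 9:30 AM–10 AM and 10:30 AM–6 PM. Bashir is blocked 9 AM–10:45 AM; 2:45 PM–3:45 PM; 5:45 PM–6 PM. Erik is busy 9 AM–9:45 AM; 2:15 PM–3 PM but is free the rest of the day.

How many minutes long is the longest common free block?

150

Teo free: 11:45-17:15 (invert busy blocks within the working day).
Zane free: 10:30-14:30, 15:45-17:30.
Jonas free: 09:30-10:00, 10:30-18:00.
Bashir free: 10:45-14:45, 15:45-17:45 (invert busy blocks within the working day).
Erik free: 09:45-14:15, 15:00-18:00 (invert busy blocks within the working day).
Teo ∩ Zane: 11:45-14:30, 15:45-17:15.
Teo ∩ Zane ∩ Jonas: 11:45-14:30, 15:45-17:15.
Teo ∩ Zane ∩ Jonas ∩ Bashir: 11:45-14:30, 15:45-17:15.
Teo ∩ Zane ∩ Jonas ∩ Bashir ∩ Erik: 11:45-14:15, 15:45-17:15.
Those are the intersection windows.
The longest is 11:45-14:15 at 150 minutes.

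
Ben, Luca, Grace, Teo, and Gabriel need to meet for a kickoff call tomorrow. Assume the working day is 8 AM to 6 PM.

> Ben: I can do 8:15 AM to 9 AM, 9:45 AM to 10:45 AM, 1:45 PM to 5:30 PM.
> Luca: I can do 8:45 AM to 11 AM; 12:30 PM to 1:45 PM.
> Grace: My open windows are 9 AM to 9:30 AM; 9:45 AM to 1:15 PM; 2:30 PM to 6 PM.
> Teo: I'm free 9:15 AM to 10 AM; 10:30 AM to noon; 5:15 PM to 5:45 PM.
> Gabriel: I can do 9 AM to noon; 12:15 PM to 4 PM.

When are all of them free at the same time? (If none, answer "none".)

09:45-10:00, 10:30-10:45

Ben ∩ Luca: 08:45-09:00, 09:45-10:45.
Ben ∩ Luca ∩ Grace: 09:45-10:45.
Ben ∩ Luca ∩ Grace ∩ Teo: 09:45-10:00, 10:30-10:45.
Ben ∩ Luca ∩ Grace ∩ Teo ∩ Gabriel: 09:45-10:00, 10:30-10:45.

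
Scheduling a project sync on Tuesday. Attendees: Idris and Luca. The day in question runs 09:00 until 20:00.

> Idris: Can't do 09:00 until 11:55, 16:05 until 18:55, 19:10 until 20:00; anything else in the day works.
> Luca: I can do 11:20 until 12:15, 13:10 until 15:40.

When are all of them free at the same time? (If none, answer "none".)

11:55-12:15, 13:10-15:40

Idris free: 11:55-16:05, 18:55-19:10 (invert busy blocks within the working day).
Luca free: 11:20-12:15, 13:10-15:40.
Idris ∩ Luca: 11:55-12:15, 13:10-15:40.
So the common availability across everyone is 11:55-12:15, 13:10-15:40.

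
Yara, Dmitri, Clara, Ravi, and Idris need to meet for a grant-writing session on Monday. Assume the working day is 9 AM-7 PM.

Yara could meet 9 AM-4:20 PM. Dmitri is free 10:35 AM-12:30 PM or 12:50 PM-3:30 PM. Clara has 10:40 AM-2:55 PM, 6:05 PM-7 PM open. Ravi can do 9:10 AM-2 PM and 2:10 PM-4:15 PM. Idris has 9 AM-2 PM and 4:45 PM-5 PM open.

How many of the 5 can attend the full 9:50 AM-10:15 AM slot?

Yara, Ravi, and Idris can make the full 09:50-10:15 slot — that's 3.

3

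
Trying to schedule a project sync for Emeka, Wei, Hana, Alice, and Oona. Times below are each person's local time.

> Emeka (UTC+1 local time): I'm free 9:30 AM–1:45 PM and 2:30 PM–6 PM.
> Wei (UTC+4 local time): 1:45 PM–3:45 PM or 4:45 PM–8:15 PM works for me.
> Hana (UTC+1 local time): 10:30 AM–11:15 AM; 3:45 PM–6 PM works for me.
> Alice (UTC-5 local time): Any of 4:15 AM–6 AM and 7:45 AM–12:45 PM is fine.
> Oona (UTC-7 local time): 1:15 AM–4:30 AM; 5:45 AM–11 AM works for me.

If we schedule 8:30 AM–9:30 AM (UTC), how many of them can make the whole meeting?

2

Emeka in UTC: 08:30-12:45, 13:30-17:00 (subtract 1h to convert from UTC+1).
Wei in UTC: 09:45-11:45, 12:45-16:15 (subtract 4h to convert from UTC+4).
Hana in UTC: 09:30-10:15, 14:45-17:00 (subtract 1h to convert from UTC+1).
Alice in UTC: 09:15-11:00, 12:45-17:45 (add 5h to convert from UTC-5).
Oona in UTC: 08:15-11:30, 12:45-18:00 (add 7h to convert from UTC-7).
Emeka and Oona can make the full 08:30-09:30 slot — that's 2.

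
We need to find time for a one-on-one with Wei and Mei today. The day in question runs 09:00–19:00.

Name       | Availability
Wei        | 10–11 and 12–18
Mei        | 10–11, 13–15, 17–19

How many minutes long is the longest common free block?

Wei ∩ Mei: 10:00-11:00, 13:00-15:00, 17:00-18:00.
The longest is 13:00-15:00 at 120 minutes.

120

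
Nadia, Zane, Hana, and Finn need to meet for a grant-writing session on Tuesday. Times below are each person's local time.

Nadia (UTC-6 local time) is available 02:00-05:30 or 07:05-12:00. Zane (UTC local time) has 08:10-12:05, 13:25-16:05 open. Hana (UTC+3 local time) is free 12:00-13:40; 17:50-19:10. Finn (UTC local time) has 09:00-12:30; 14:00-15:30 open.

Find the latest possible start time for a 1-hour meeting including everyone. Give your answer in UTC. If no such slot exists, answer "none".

09:40

Nadia in UTC: 08:00-11:30, 13:05-18:00 (add 6h to convert from UTC-6).
Zane in UTC: 08:10-12:05, 13:25-16:05.
Hana in UTC: 09:00-10:40, 14:50-16:10 (subtract 3h to convert from UTC+3).
Finn in UTC: 09:00-12:30, 14:00-15:30.
Nadia ∩ Zane: 08:10-11:30, 13:25-16:05.
Nadia ∩ Zane ∩ Hana: 09:00-10:40, 14:50-16:05.
Nadia ∩ Zane ∩ Hana ∩ Finn: 09:00-10:40, 14:50-15:30.
Those are the intersection windows.
The last common window of at least 60 minutes is 09:00-10:40; a 60-minute meeting can start as late as 09:40 and still end by 10:40.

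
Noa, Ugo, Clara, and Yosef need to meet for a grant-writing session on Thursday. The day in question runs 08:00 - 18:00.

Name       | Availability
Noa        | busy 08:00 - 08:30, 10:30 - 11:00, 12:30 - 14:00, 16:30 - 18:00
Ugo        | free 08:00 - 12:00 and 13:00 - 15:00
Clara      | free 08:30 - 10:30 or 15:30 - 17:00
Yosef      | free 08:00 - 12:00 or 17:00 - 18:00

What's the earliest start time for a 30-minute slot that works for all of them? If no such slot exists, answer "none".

08:30

Noa free: 08:30-10:30, 11:00-12:30, 14:00-16:30 (invert busy blocks within the working day).
Ugo free: 08:00-12:00, 13:00-15:00.
Clara free: 08:30-10:30, 15:30-17:00.
Yosef free: 08:00-12:00, 17:00-18:00.
Noa ∩ Ugo: 08:30-10:30, 11:00-12:00, 14:00-15:00.
Noa ∩ Ugo ∩ Clara: 08:30-10:30.
Noa ∩ Ugo ∩ Clara ∩ Yosef: 08:30-10:30.
The first common window of at least 30 minutes is 08:30-10:30, so the earliest start is 08:30.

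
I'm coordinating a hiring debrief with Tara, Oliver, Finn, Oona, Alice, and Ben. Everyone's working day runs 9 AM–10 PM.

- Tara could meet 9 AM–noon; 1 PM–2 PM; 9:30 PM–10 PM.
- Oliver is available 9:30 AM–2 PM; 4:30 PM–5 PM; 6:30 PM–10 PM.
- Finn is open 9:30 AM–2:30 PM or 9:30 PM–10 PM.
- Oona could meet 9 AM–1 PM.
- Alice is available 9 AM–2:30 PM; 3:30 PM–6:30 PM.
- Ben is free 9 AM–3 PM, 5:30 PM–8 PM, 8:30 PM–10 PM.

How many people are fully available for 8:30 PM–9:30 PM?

Oliver and Ben can make the full 20:30-21:30 slot — that's 2.

2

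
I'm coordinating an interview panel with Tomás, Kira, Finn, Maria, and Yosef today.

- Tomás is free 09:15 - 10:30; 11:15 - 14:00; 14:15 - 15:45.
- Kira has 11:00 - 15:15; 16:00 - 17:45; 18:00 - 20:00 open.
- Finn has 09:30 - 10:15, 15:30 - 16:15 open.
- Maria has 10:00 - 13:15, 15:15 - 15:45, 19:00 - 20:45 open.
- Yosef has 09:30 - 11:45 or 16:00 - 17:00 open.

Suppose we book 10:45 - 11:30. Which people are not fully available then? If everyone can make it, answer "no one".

Finn, Kira, Tomás

Tomás: not fully free for 10:45-11:30. Kira: not fully free for 10:45-11:30. Finn: not fully free for 10:45-11:30. Maria: free for 10:45-11:30. Yosef: free for 10:45-11:30.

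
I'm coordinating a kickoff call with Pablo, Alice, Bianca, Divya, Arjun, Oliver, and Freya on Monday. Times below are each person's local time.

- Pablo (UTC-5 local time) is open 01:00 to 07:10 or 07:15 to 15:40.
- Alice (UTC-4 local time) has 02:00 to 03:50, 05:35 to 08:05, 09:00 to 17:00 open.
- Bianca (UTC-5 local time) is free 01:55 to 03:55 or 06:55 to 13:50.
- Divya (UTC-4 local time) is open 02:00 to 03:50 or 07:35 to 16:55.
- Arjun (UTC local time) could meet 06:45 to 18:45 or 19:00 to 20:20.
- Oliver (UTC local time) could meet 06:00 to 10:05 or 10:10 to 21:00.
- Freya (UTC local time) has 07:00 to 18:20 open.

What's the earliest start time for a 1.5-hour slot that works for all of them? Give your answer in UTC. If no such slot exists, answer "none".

13:00

Pablo in UTC: 06:00-12:10, 12:15-20:40 (add 5h to convert from UTC-5).
Alice in UTC: 06:00-07:50, 09:35-12:05, 13:00-21:00 (add 4h to convert from UTC-4).
Bianca in UTC: 06:55-08:55, 11:55-18:50 (add 5h to convert from UTC-5).
Divya in UTC: 06:00-07:50, 11:35-20:55 (add 4h to convert from UTC-4).
Arjun in UTC: 06:45-18:45, 19:00-20:20.
Oliver in UTC: 06:00-10:05, 10:10-21:00.
Freya in UTC: 07:00-18:20.
Pablo ∩ Alice: 06:00-07:50, 09:35-12:05, 13:00-20:40.
Pablo ∩ Alice ∩ Bianca: 06:55-07:50, 11:55-12:05, 13:00-18:50.
Pablo ∩ Alice ∩ Bianca ∩ Divya: 06:55-07:50, 11:55-12:05, 13:00-18:50.
Pablo ∩ Alice ∩ Bianca ∩ Divya ∩ Arjun: 06:55-07:50, 11:55-12:05, 13:00-18:45.
Pablo ∩ Alice ∩ Bianca ∩ Divya ∩ Arjun ∩ Oliver: 06:55-07:50, 11:55-12:05, 13:00-18:45.
Pablo ∩ Alice ∩ Bianca ∩ Divya ∩ Arjun ∩ Oliver ∩ Freya: 07:00-07:50, 11:55-12:05, 13:00-18:20.
Those are the intersection windows.
The first common window of at least 90 minutes is 13:00-18:20, so the earliest start is 13:00.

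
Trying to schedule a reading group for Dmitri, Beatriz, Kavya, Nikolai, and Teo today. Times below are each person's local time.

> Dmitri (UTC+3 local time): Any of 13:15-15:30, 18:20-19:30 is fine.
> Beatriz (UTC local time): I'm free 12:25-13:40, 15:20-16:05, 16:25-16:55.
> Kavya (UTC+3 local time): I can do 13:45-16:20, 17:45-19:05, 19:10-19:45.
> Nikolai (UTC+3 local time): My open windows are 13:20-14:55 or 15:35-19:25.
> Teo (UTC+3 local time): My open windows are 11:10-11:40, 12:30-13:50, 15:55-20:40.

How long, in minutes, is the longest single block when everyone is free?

Dmitri in UTC: 10:15-12:30, 15:20-16:30 (subtract 3h to convert from UTC+3).
Beatriz in UTC: 12:25-13:40, 15:20-16:05, 16:25-16:55.
Kavya in UTC: 10:45-13:20, 14:45-16:05, 16:10-16:45 (subtract 3h to convert from UTC+3).
Nikolai in UTC: 10:20-11:55, 12:35-16:25 (subtract 3h to convert from UTC+3).
Teo in UTC: 08:10-08:40, 09:30-10:50, 12:55-17:40 (subtract 3h to convert from UTC+3).
Dmitri ∩ Beatriz: 12:25-12:30, 15:20-16:05, 16:25-16:30.
Dmitri ∩ Beatriz ∩ Kavya: 12:25-12:30, 15:20-16:05, 16:25-16:30.
Dmitri ∩ Beatriz ∩ Kavya ∩ Nikolai: 15:20-16:05.
Dmitri ∩ Beatriz ∩ Kavya ∩ Nikolai ∩ Teo: 15:20-16:05.
Those are the intersection windows.
The longest is 15:20-16:05 at 45 minutes.

45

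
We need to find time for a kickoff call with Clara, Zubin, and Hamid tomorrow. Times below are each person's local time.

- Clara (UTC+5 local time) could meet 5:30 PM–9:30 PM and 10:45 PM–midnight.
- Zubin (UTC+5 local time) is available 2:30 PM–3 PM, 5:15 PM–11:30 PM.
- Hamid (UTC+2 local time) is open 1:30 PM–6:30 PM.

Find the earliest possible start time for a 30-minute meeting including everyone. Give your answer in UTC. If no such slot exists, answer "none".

Clara in UTC: 12:30-16:30, 17:45-19:00 (subtract 5h to convert from UTC+5).
Zubin in UTC: 09:30-10:00, 12:15-18:30 (subtract 5h to convert from UTC+5).
Hamid in UTC: 11:30-16:30 (subtract 2h to convert from UTC+2).
Clara ∩ Zubin: 12:30-16:30, 17:45-18:30.
Clara ∩ Zubin ∩ Hamid: 12:30-16:30.
So the common availability across everyone is 12:30-16:30.
The first common window of at least 30 minutes is 12:30-16:30, so the earliest start is 12:30.

12:30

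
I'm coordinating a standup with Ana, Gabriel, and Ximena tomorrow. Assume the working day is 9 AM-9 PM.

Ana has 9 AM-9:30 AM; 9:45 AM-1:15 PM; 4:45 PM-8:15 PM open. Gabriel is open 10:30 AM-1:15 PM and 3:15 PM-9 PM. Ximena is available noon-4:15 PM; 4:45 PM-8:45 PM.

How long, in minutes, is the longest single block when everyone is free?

Ana ∩ Gabriel: 10:30-13:15, 16:45-20:15.
Ana ∩ Gabriel ∩ Ximena: 12:00-13:15, 16:45-20:15.
The longest is 16:45-20:15 at 210 minutes.

210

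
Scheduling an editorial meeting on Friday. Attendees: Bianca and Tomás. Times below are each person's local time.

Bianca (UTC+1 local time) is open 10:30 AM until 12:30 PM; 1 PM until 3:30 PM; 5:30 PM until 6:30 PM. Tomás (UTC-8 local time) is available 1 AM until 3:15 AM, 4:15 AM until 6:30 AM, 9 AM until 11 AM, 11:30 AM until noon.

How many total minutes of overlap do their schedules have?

Bianca in UTC: 09:30-11:30, 12:00-14:30, 16:30-17:30 (subtract 1h to convert from UTC+1).
Tomás in UTC: 09:00-11:15, 12:15-14:30, 17:00-19:00, 19:30-20:00 (add 8h to convert from UTC-8).
Bianca ∩ Tomás: 09:30-11:15, 12:15-14:30, 17:00-17:30.
Summing the common windows: 105 + 135 + 30 = 270 minutes.

270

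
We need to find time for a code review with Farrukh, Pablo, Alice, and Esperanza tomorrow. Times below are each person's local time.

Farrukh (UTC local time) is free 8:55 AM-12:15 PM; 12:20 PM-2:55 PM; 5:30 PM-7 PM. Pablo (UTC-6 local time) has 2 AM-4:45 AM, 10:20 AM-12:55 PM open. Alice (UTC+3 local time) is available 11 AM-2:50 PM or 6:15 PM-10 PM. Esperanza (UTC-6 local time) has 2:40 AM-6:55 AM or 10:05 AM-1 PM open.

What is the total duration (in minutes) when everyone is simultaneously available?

195

Farrukh in UTC: 08:55-12:15, 12:20-14:55, 17:30-19:00.
Pablo in UTC: 08:00-10:45, 16:20-18:55 (add 6h to convert from UTC-6).
Alice in UTC: 08:00-11:50, 15:15-19:00 (subtract 3h to convert from UTC+3).
Esperanza in UTC: 08:40-12:55, 16:05-19:00 (add 6h to convert from UTC-6).
Farrukh ∩ Pablo: 08:55-10:45, 17:30-18:55.
Farrukh ∩ Pablo ∩ Alice: 08:55-10:45, 17:30-18:55.
Farrukh ∩ Pablo ∩ Alice ∩ Esperanza: 08:55-10:45, 17:30-18:55.
So the common availability across everyone is 08:55-10:45, 17:30-18:55.
Summing the common windows: 110 + 85 = 195 minutes.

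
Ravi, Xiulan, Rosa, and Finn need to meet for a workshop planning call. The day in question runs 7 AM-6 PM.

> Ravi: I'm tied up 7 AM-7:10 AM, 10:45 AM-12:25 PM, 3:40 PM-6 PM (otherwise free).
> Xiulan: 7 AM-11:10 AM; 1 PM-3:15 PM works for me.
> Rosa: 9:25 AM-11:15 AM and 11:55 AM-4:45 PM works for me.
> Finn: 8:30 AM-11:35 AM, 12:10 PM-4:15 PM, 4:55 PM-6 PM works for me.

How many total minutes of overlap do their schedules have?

Ravi free: 07:10-10:45, 12:25-15:40 (invert busy blocks within the working day).
Xiulan free: 07:00-11:10, 13:00-15:15.
Rosa free: 09:25-11:15, 11:55-16:45.
Finn free: 08:30-11:35, 12:10-16:15, 16:55-18:00.
Ravi ∩ Xiulan: 07:10-10:45, 13:00-15:15.
Ravi ∩ Xiulan ∩ Rosa: 09:25-10:45, 13:00-15:15.
Ravi ∩ Xiulan ∩ Rosa ∩ Finn: 09:25-10:45, 13:00-15:15.
Those are the intersection windows.
Summing the common windows: 80 + 135 = 215 minutes.

215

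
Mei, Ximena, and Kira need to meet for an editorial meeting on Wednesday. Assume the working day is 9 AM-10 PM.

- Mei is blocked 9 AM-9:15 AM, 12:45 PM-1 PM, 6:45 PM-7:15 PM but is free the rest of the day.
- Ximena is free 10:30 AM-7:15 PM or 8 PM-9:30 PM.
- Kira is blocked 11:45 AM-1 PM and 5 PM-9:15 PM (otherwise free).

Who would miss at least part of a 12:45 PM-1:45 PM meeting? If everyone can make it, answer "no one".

Kira, Mei

Mei free: 09:15-12:45, 13:00-18:45, 19:15-22:00 (invert busy blocks within the working day).
Ximena free: 10:30-19:15, 20:00-21:30.
Kira free: 09:00-11:45, 13:00-17:00, 21:15-22:00 (invert busy blocks within the working day).
Mei: not fully free for 12:45-13:45. Ximena: free for 12:45-13:45. Kira: not fully free for 12:45-13:45.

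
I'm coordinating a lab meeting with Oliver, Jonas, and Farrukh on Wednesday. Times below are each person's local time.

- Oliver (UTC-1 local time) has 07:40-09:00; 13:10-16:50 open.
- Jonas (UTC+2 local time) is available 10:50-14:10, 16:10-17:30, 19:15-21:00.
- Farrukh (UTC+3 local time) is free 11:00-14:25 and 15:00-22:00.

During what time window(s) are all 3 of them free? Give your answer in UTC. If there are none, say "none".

08:50-10:00, 14:10-15:30, 17:15-17:50

Oliver in UTC: 08:40-10:00, 14:10-17:50 (add 1h to convert from UTC-1).
Jonas in UTC: 08:50-12:10, 14:10-15:30, 17:15-19:00 (subtract 2h to convert from UTC+2).
Farrukh in UTC: 08:00-11:25, 12:00-19:00 (subtract 3h to convert from UTC+3).
Oliver ∩ Jonas: 08:50-10:00, 14:10-15:30, 17:15-17:50.
Oliver ∩ Jonas ∩ Farrukh: 08:50-10:00, 14:10-15:30, 17:15-17:50.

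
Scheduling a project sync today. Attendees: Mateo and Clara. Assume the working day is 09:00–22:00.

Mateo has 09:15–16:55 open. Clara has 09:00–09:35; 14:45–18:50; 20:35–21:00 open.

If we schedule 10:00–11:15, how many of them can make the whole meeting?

Mateo can make the full 10:00-11:15 slot — that's 1.

1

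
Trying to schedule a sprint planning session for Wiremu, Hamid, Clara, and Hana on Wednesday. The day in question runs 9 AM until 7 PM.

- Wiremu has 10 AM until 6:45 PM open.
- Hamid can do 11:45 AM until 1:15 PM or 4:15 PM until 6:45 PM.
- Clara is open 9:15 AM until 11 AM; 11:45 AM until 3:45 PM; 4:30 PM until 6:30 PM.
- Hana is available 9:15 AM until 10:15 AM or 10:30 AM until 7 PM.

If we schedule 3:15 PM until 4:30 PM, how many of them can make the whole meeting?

2

Wiremu and Hana can make the full 15:15-16:30 slot — that's 2.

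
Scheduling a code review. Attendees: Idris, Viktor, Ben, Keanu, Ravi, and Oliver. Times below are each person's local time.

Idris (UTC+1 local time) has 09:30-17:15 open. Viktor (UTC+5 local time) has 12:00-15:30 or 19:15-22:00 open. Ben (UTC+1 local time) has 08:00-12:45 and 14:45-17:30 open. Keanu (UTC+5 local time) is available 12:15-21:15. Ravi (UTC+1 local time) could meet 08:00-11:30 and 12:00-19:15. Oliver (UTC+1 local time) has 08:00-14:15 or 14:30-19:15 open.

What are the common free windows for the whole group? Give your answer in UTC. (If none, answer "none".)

08:30-10:30, 14:15-16:15

Idris in UTC: 08:30-16:15 (subtract 1h to convert from UTC+1).
Viktor in UTC: 07:00-10:30, 14:15-17:00 (subtract 5h to convert from UTC+5).
Ben in UTC: 07:00-11:45, 13:45-16:30 (subtract 1h to convert from UTC+1).
Keanu in UTC: 07:15-16:15 (subtract 5h to convert from UTC+5).
Ravi in UTC: 07:00-10:30, 11:00-18:15 (subtract 1h to convert from UTC+1).
Oliver in UTC: 07:00-13:15, 13:30-18:15 (subtract 1h to convert from UTC+1).
Idris ∩ Viktor: 08:30-10:30, 14:15-16:15.
Idris ∩ Viktor ∩ Ben: 08:30-10:30, 14:15-16:15.
Idris ∩ Viktor ∩ Ben ∩ Keanu: 08:30-10:30, 14:15-16:15.
Idris ∩ Viktor ∩ Ben ∩ Keanu ∩ Ravi: 08:30-10:30, 14:15-16:15.
Idris ∩ Viktor ∩ Ben ∩ Keanu ∩ Ravi ∩ Oliver: 08:30-10:30, 14:15-16:15.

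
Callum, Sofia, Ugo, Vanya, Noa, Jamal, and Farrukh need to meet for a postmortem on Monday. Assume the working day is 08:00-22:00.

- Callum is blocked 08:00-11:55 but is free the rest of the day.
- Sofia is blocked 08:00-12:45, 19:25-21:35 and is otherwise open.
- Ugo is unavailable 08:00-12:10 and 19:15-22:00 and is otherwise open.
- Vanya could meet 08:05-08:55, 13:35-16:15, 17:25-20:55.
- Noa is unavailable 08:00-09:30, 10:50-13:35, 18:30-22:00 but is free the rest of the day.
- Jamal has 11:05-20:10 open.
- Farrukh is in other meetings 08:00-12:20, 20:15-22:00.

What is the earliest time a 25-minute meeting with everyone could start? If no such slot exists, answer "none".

13:35

Callum free: 11:55-22:00 (invert busy blocks within the working day).
Sofia free: 12:45-19:25, 21:35-22:00 (invert busy blocks within the working day).
Ugo free: 12:10-19:15 (invert busy blocks within the working day).
Vanya free: 08:05-08:55, 13:35-16:15, 17:25-20:55.
Noa free: 09:30-10:50, 13:35-18:30 (invert busy blocks within the working day).
Jamal free: 11:05-20:10.
Farrukh free: 12:20-20:15 (invert busy blocks within the working day).
Callum ∩ Sofia: 12:45-19:25, 21:35-22:00.
Callum ∩ Sofia ∩ Ugo: 12:45-19:15.
Callum ∩ Sofia ∩ Ugo ∩ Vanya: 13:35-16:15, 17:25-19:15.
Callum ∩ Sofia ∩ Ugo ∩ Vanya ∩ Noa: 13:35-16:15, 17:25-18:30.
Callum ∩ Sofia ∩ Ugo ∩ Vanya ∩ Noa ∩ Jamal: 13:35-16:15, 17:25-18:30.
Callum ∩ Sofia ∩ Ugo ∩ Vanya ∩ Noa ∩ Jamal ∩ Farrukh: 13:35-16:15, 17:25-18:30.
The first common window of at least 25 minutes is 13:35-16:15, so the earliest start is 13:35.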